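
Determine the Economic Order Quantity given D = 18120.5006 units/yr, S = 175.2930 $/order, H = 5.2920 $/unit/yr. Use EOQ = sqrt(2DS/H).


2*D*S = 2 * 18120.5006 * 175.2930 = 6352793.8234
2*D*S/H = 1200452.3476
EOQ = sqrt(1200452.3476) = 1095.6516

1095.6516 units


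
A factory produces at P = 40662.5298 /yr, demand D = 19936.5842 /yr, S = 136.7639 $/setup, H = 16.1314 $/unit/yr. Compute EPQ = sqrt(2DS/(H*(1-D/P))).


1 - D/P = 1 - 0.4903 = 0.5097
H*(1-D/P) = 8.2223
2DS = 5453210.0157
EPQ = sqrt(663223.9550) = 814.3856

814.3856 units


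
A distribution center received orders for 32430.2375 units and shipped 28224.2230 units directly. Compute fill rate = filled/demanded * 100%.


FR = 28224.2230 / 32430.2375 * 100 = 87.0306

87.0306%


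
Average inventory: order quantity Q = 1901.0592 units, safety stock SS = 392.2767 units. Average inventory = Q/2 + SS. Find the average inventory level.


Q/2 = 950.5296
Avg = 950.5296 + 392.2767 = 1342.8063

1342.8063 units


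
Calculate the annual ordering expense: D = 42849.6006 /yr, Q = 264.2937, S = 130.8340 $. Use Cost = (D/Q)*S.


Number of orders = D/Q = 162.1287
Cost = 162.1287 * 130.8340 = 21211.9496

21211.9496 $/yr


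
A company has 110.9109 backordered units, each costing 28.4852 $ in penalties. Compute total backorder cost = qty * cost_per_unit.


Total = 110.9109 * 28.4852 = 3159.3192

3159.3192 $


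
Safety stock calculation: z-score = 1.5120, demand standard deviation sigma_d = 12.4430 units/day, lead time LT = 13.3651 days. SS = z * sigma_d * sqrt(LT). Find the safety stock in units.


sqrt(LT) = sqrt(13.3651) = 3.6558
SS = 1.5120 * 12.4430 * 3.6558 = 68.7801

68.7801 units


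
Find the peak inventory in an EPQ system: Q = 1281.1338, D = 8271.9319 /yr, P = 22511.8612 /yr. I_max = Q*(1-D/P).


D/P = 0.3674
1 - D/P = 0.6326
I_max = 1281.1338 * 0.6326 = 810.3841

810.3841 units


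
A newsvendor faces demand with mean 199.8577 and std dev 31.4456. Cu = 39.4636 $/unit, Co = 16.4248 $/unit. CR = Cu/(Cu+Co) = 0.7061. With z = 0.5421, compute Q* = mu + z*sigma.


CR = Cu/(Cu+Co) = 39.4636/(39.4636+16.4248) = 0.7061
z = 0.5421
Q* = 199.8577 + 0.5421 * 31.4456 = 216.9044

216.9044 units


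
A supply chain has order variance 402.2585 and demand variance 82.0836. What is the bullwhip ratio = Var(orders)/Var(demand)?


BW = 402.2585 / 82.0836 = 4.9006

4.9006


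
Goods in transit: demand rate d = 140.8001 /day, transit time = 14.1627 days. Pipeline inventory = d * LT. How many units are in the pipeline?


Pipeline = 140.8001 * 14.1627 = 1994.1096

1994.1096 units


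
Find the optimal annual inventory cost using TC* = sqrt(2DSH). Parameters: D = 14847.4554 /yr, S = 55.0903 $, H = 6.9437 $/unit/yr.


2*D*S*H = 11359209.5542
TC* = sqrt(11359209.5542) = 3370.3426

3370.3426 $/yr


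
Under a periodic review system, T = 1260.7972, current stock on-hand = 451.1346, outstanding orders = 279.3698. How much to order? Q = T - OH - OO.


Inventory position = OH + OO = 451.1346 + 279.3698 = 730.5044
Q = 1260.7972 - 730.5044 = 530.2928

530.2928 units


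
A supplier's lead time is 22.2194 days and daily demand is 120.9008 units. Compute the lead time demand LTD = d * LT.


LTD = 120.9008 * 22.2194 = 2686.3432

2686.3432 units


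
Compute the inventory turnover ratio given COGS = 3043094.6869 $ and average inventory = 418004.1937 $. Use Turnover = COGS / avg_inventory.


Turnover = 3043094.6869 / 418004.1937 = 7.2801

7.2801


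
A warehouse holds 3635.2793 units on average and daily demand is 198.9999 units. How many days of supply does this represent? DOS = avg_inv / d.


DOS = 3635.2793 / 198.9999 = 18.2677

18.2677 days


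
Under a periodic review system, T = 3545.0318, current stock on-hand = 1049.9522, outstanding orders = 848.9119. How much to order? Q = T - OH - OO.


Inventory position = OH + OO = 1049.9522 + 848.9119 = 1898.8641
Q = 3545.0318 - 1898.8641 = 1646.1677

1646.1677 units


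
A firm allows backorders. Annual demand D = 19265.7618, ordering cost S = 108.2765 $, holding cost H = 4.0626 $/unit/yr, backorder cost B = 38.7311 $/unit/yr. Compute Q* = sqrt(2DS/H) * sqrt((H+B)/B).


sqrt(2DS/H) = 1013.3819
sqrt((H+B)/B) = 1.0511
Q* = 1013.3819 * 1.0511 = 1065.2049

1065.2049 units


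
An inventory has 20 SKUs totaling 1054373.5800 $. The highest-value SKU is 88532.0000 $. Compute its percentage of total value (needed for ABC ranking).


Top item = 88532.0000
Total = 1054373.5800
Percentage = 88532.0000 / 1054373.5800 * 100 = 8.3966

8.3966%


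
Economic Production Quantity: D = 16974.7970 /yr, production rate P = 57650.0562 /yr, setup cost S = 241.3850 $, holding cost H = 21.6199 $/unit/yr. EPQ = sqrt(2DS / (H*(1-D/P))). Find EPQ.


1 - D/P = 1 - 0.2944 = 0.7056
H*(1-D/P) = 15.2540
2DS = 8194922.7477
EPQ = sqrt(537230.4112) = 732.9600

732.9600 units


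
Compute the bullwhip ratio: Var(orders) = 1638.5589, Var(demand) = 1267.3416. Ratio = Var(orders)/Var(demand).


BW = 1638.5589 / 1267.3416 = 1.2929

1.2929


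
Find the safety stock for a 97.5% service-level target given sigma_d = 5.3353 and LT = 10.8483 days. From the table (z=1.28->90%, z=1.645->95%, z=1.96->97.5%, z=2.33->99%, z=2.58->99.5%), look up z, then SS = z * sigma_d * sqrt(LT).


From the table, SL = 97.5% corresponds to z = 1.96
sqrt(LT) = sqrt(10.8483) = 3.2937
SS = 1.96 * 5.3353 * 3.2937 = 34.4426

34.4426 units


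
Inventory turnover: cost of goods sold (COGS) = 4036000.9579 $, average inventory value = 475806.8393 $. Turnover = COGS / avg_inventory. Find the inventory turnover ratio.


Turnover = 4036000.9579 / 475806.8393 = 8.4824

8.4824


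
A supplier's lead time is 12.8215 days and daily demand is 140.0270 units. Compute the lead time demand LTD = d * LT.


LTD = 140.0270 * 12.8215 = 1795.3562

1795.3562 units


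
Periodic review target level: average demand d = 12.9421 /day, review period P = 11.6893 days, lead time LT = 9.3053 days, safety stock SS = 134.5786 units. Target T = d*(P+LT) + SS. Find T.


P + LT = 20.9946
d*(P+LT) = 12.9421 * 20.9946 = 271.7142
T = 271.7142 + 134.5786 = 406.2928

406.2928 units


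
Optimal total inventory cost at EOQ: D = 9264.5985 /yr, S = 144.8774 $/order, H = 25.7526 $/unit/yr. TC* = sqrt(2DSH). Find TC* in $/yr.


2*D*S*H = 69131873.1512
TC* = sqrt(69131873.1512) = 8314.5579

8314.5579 $/yr


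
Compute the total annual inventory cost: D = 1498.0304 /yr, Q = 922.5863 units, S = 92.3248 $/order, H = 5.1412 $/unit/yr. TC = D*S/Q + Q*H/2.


Ordering cost = D*S/Q = 149.9105
Holding cost = Q*H/2 = 2371.6003
TC = 149.9105 + 2371.6003 = 2521.5108

2521.5108 $/yr


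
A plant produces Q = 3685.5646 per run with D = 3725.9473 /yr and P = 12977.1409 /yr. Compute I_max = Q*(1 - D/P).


D/P = 0.2871
1 - D/P = 0.7129
I_max = 3685.5646 * 0.7129 = 2627.3793

2627.3793 units


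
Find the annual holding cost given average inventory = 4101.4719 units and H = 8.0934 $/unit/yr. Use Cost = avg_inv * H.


Cost = 4101.4719 * 8.0934 = 33194.8527

33194.8527 $/yr


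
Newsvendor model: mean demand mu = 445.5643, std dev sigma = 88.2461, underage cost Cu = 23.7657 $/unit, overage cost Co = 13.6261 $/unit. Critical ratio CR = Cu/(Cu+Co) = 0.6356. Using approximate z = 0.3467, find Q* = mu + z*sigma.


CR = Cu/(Cu+Co) = 23.7657/(23.7657+13.6261) = 0.6356
z = 0.3467
Q* = 445.5643 + 0.3467 * 88.2461 = 476.1592

476.1592 units


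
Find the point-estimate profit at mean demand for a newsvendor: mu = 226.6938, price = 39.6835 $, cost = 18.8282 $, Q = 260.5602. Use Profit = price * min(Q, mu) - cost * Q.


Sales at mu = min(260.5602, 226.6938) = 226.6938
Revenue = 39.6835 * 226.6938 = 8996.0034
Total cost = 18.8282 * 260.5602 = 4905.8796
Profit = 8996.0034 - 4905.8796 = 4090.1239

4090.1239 $


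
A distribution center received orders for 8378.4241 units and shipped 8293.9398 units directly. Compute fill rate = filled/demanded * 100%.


FR = 8293.9398 / 8378.4241 * 100 = 98.9916

98.9916%


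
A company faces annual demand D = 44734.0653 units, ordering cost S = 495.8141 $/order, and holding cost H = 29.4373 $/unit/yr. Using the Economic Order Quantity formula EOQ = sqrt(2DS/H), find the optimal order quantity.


2*D*S = 2 * 44734.0653 * 495.8141 = 44359560.6521
2*D*S/H = 1506916.7570
EOQ = sqrt(1506916.7570) = 1227.5654

1227.5654 units


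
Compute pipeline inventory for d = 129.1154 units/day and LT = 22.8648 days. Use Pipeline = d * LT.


Pipeline = 129.1154 * 22.8648 = 2952.1978

2952.1978 units


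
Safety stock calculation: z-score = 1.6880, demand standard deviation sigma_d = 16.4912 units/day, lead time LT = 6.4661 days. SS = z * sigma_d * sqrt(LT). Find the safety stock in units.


sqrt(LT) = sqrt(6.4661) = 2.5429
SS = 1.6880 * 16.4912 * 2.5429 = 70.7858

70.7858 units


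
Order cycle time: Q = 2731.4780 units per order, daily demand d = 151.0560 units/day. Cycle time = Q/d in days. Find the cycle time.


Cycle = 2731.4780 / 151.0560 = 18.0826

18.0826 days


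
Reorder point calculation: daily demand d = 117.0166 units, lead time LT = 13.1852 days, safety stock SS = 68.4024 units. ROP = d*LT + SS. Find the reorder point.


d*LT = 117.0166 * 13.1852 = 1542.8873
ROP = 1542.8873 + 68.4024 = 1611.2897

1611.2897 units


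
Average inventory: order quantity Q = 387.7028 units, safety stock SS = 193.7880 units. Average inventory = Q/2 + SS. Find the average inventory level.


Q/2 = 193.8514
Avg = 193.8514 + 193.7880 = 387.6394

387.6394 units


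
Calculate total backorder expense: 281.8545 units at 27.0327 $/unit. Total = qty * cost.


Total = 281.8545 * 27.0327 = 7619.2881

7619.2881 $


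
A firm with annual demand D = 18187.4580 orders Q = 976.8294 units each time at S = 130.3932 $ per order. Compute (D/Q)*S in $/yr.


Number of orders = D/Q = 18.6189
Cost = 18.6189 * 130.3932 = 2427.7738

2427.7738 $/yr


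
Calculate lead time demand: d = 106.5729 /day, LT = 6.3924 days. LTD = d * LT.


LTD = 106.5729 * 6.3924 = 681.2566

681.2566 units


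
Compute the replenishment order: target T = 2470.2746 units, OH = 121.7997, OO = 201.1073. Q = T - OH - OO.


Inventory position = OH + OO = 121.7997 + 201.1073 = 322.9070
Q = 2470.2746 - 322.9070 = 2147.3676

2147.3676 units


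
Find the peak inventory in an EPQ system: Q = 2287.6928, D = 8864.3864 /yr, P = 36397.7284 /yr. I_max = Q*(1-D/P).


D/P = 0.2435
1 - D/P = 0.7565
I_max = 2287.6928 * 0.7565 = 1730.5428

1730.5428 units


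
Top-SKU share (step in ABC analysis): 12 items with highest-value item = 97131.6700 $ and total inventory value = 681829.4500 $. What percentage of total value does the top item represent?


Top item = 97131.6700
Total = 681829.4500
Percentage = 97131.6700 / 681829.4500 * 100 = 14.2457

14.2457%


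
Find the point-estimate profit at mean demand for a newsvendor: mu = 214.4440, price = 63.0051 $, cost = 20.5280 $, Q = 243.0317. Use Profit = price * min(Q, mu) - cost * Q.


Sales at mu = min(243.0317, 214.4440) = 214.4440
Revenue = 63.0051 * 214.4440 = 13511.0657
Total cost = 20.5280 * 243.0317 = 4988.9547
Profit = 13511.0657 - 4988.9547 = 8522.1109

8522.1109 $


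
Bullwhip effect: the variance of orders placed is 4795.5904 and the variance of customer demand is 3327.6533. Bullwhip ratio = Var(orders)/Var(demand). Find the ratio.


BW = 4795.5904 / 3327.6533 = 1.4411

1.4411


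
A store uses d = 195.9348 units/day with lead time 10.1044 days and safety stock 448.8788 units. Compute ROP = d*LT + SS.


d*LT = 195.9348 * 10.1044 = 1979.8036
ROP = 1979.8036 + 448.8788 = 2428.6824

2428.6824 units


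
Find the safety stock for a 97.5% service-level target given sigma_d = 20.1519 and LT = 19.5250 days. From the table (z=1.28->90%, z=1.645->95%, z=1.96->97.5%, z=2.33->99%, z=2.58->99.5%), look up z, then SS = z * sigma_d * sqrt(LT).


From the table, SL = 97.5% corresponds to z = 1.96
sqrt(LT) = sqrt(19.5250) = 4.4187
SS = 1.96 * 20.1519 * 4.4187 = 174.5290

174.5290 units


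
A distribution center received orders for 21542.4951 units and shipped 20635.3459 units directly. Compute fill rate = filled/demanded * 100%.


FR = 20635.3459 / 21542.4951 * 100 = 95.7890

95.7890%


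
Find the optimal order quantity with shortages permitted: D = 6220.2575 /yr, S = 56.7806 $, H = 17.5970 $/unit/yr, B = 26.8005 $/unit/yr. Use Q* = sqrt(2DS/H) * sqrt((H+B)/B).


sqrt(2DS/H) = 200.3548
sqrt((H+B)/B) = 1.2871
Q* = 200.3548 * 1.2871 = 257.8741

257.8741 units


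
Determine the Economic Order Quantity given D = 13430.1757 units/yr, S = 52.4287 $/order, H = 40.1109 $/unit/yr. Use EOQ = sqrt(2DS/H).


2*D*S = 2 * 13430.1757 * 52.4287 = 1408253.3054
2*D*S/H = 35108.9930
EOQ = sqrt(35108.9930) = 187.3739

187.3739 units


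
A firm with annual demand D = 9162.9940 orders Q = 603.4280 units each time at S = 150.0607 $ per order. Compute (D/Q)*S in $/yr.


Number of orders = D/Q = 15.1849
Cost = 15.1849 * 150.0607 = 2278.6568

2278.6568 $/yr


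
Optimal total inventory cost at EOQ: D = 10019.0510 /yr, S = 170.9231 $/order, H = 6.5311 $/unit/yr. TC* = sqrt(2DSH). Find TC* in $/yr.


2*D*S*H = 22368851.0350
TC* = sqrt(22368851.0350) = 4729.5720

4729.5720 $/yr


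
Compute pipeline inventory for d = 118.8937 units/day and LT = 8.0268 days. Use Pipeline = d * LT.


Pipeline = 118.8937 * 8.0268 = 954.3360

954.3360 units


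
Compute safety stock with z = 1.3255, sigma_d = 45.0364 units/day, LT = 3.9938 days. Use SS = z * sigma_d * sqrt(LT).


sqrt(LT) = sqrt(3.9938) = 1.9984
SS = 1.3255 * 45.0364 * 1.9984 = 119.2989

119.2989 units


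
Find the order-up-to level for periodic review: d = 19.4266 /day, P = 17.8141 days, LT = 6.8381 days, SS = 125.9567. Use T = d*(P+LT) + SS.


P + LT = 24.6522
d*(P+LT) = 19.4266 * 24.6522 = 478.9084
T = 478.9084 + 125.9567 = 604.8651

604.8651 units


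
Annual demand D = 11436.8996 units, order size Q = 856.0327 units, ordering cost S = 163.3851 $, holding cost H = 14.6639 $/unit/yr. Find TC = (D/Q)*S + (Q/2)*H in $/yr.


Ordering cost = D*S/Q = 2182.8827
Holding cost = Q*H/2 = 6276.3890
TC = 2182.8827 + 6276.3890 = 8459.2717

8459.2717 $/yr


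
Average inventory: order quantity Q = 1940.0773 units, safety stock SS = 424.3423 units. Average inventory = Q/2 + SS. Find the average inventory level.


Q/2 = 970.0386
Avg = 970.0386 + 424.3423 = 1394.3809

1394.3809 units


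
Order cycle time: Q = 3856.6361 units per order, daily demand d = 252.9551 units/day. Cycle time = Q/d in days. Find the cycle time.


Cycle = 3856.6361 / 252.9551 = 15.2463

15.2463 days


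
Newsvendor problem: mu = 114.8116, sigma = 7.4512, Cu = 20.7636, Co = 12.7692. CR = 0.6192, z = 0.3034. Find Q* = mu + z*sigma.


CR = Cu/(Cu+Co) = 20.7636/(20.7636+12.7692) = 0.6192
z = 0.3034
Q* = 114.8116 + 0.3034 * 7.4512 = 117.0723

117.0723 units


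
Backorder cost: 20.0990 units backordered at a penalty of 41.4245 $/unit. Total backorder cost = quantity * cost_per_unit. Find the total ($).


Total = 20.0990 * 41.4245 = 832.5910

832.5910 $


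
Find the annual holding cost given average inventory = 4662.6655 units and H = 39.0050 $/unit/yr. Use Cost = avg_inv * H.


Cost = 4662.6655 * 39.0050 = 181867.2678

181867.2678 $/yr


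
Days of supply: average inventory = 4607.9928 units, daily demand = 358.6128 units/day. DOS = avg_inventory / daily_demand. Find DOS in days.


DOS = 4607.9928 / 358.6128 = 12.8495

12.8495 days


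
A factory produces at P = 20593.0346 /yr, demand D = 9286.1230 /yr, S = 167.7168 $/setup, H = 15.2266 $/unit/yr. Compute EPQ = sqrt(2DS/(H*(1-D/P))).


1 - D/P = 1 - 0.4509 = 0.5491
H*(1-D/P) = 8.3604
2DS = 3114877.6679
EPQ = sqrt(372575.5991) = 610.3897

610.3897 units


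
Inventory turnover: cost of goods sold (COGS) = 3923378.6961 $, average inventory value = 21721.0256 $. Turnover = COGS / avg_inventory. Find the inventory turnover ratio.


Turnover = 3923378.6961 / 21721.0256 = 180.6258

180.6258


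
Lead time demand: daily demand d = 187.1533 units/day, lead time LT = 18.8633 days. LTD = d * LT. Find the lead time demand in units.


LTD = 187.1533 * 18.8633 = 3530.3288

3530.3288 units


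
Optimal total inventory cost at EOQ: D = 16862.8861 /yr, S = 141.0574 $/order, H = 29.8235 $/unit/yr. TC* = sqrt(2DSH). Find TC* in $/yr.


2*D*S*H = 141878434.0767
TC* = sqrt(141878434.0767) = 11911.2734

11911.2734 $/yr


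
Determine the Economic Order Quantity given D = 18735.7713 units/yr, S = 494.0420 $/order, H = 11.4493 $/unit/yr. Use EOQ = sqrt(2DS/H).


2*D*S = 2 * 18735.7713 * 494.0420 = 18512515.8492
2*D*S/H = 1616912.4618
EOQ = sqrt(1616912.4618) = 1271.5787

1271.5787 units


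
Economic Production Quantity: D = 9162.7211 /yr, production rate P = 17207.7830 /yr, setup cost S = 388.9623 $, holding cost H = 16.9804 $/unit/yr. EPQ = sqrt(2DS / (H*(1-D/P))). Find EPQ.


1 - D/P = 1 - 0.5325 = 0.4675
H*(1-D/P) = 7.9388
2DS = 7127906.1466
EPQ = sqrt(897861.9907) = 947.5558

947.5558 units


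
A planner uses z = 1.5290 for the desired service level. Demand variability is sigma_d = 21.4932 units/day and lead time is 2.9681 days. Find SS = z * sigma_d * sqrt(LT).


sqrt(LT) = sqrt(2.9681) = 1.7228
SS = 1.5290 * 21.4932 * 1.7228 = 56.6171

56.6171 units


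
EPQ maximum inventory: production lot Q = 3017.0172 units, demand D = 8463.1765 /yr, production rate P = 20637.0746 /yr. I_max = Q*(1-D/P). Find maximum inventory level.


D/P = 0.4101
1 - D/P = 0.5899
I_max = 3017.0172 * 0.5899 = 1779.7513

1779.7513 units


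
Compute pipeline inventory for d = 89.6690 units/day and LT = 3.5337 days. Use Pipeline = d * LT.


Pipeline = 89.6690 * 3.5337 = 316.8633

316.8633 units


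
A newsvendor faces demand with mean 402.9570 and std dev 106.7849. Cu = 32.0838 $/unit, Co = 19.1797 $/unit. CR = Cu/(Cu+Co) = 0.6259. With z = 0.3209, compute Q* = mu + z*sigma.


CR = Cu/(Cu+Co) = 32.0838/(32.0838+19.1797) = 0.6259
z = 0.3209
Q* = 402.9570 + 0.3209 * 106.7849 = 437.2243

437.2243 units


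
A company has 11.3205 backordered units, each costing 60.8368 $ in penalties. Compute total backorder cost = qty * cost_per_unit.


Total = 11.3205 * 60.8368 = 688.7030

688.7030 $


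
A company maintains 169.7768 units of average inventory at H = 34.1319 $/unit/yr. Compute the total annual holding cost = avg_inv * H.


Cost = 169.7768 * 34.1319 = 5794.8048

5794.8048 $/yr


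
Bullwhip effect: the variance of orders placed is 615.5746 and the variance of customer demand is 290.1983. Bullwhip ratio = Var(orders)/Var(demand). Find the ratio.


BW = 615.5746 / 290.1983 = 2.1212

2.1212


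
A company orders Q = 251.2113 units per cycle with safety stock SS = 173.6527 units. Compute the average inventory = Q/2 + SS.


Q/2 = 125.6056
Avg = 125.6056 + 173.6527 = 299.2584

299.2584 units


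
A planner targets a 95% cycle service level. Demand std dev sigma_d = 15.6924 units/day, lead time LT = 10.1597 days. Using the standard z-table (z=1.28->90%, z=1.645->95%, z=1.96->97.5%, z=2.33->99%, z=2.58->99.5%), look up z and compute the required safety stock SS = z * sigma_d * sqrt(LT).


From the table, SL = 95% corresponds to z = 1.645
sqrt(LT) = sqrt(10.1597) = 3.1874
SS = 1.645 * 15.6924 * 3.1874 = 82.2803

82.2803 units


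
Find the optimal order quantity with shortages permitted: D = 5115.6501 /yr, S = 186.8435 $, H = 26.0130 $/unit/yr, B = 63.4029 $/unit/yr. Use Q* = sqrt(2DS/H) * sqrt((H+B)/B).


sqrt(2DS/H) = 271.0873
sqrt((H+B)/B) = 1.1876
Q* = 271.0873 * 1.1876 = 321.9304

321.9304 units


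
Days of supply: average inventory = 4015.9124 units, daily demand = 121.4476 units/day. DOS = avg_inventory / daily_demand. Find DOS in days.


DOS = 4015.9124 / 121.4476 = 33.0670

33.0670 days


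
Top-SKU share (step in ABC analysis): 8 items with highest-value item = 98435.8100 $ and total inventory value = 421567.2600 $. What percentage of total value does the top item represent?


Top item = 98435.8100
Total = 421567.2600
Percentage = 98435.8100 / 421567.2600 * 100 = 23.3500

23.3500%


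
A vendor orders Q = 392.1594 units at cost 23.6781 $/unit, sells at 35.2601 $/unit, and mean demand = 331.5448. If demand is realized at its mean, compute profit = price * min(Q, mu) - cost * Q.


Sales at mu = min(392.1594, 331.5448) = 331.5448
Revenue = 35.2601 * 331.5448 = 11690.3028
Total cost = 23.6781 * 392.1594 = 9285.5895
Profit = 11690.3028 - 9285.5895 = 2404.7133

2404.7133 $


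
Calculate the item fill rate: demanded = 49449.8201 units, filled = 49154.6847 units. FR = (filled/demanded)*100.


FR = 49154.6847 / 49449.8201 * 100 = 99.4032

99.4032%


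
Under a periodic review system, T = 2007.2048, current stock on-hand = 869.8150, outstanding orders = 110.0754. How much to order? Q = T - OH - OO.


Inventory position = OH + OO = 869.8150 + 110.0754 = 979.8904
Q = 2007.2048 - 979.8904 = 1027.3144

1027.3144 units


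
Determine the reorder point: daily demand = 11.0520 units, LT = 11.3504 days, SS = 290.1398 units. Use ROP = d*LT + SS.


d*LT = 11.0520 * 11.3504 = 125.4446
ROP = 125.4446 + 290.1398 = 415.5844

415.5844 units


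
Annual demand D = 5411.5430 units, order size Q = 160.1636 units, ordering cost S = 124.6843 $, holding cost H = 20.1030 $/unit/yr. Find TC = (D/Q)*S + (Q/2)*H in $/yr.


Ordering cost = D*S/Q = 4212.7827
Holding cost = Q*H/2 = 1609.8844
TC = 4212.7827 + 1609.8844 = 5822.6672

5822.6672 $/yr


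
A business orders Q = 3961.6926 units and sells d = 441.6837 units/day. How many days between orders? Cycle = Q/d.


Cycle = 3961.6926 / 441.6837 = 8.9695

8.9695 days


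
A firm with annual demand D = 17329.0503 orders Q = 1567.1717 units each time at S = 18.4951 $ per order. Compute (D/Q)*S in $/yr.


Number of orders = D/Q = 11.0575
Cost = 11.0575 * 18.4951 = 204.5101

204.5101 $/yr


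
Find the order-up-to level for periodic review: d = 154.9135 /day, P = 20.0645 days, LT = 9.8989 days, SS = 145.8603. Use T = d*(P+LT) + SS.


P + LT = 29.9634
d*(P+LT) = 154.9135 * 29.9634 = 4641.7352
T = 4641.7352 + 145.8603 = 4787.5955

4787.5955 units


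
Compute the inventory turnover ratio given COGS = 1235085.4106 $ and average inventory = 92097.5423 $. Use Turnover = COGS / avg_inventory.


Turnover = 1235085.4106 / 92097.5423 = 13.4106

13.4106


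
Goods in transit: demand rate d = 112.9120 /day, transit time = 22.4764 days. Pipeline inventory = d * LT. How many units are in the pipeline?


Pipeline = 112.9120 * 22.4764 = 2537.8553

2537.8553 units


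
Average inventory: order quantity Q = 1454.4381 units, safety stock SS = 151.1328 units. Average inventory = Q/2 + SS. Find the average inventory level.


Q/2 = 727.2191
Avg = 727.2191 + 151.1328 = 878.3519

878.3519 units


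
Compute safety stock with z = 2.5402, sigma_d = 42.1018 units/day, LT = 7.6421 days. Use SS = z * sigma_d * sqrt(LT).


sqrt(LT) = sqrt(7.6421) = 2.7644
SS = 2.5402 * 42.1018 * 2.7644 = 295.6480

295.6480 units


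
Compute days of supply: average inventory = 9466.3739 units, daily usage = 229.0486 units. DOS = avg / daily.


DOS = 9466.3739 / 229.0486 = 41.3291

41.3291 days


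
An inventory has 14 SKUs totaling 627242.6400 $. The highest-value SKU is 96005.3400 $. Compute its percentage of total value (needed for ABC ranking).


Top item = 96005.3400
Total = 627242.6400
Percentage = 96005.3400 / 627242.6400 * 100 = 15.3059

15.3059%


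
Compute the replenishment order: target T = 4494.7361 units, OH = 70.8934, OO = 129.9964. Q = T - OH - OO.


Inventory position = OH + OO = 70.8934 + 129.9964 = 200.8898
Q = 4494.7361 - 200.8898 = 4293.8463

4293.8463 units


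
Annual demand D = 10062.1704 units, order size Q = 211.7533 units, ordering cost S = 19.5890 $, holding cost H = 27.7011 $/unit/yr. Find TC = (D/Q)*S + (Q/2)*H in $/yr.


Ordering cost = D*S/Q = 930.8372
Holding cost = Q*H/2 = 2932.8997
TC = 930.8372 + 2932.8997 = 3863.7369

3863.7369 $/yr


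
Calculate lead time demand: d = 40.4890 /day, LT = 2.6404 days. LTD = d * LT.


LTD = 40.4890 * 2.6404 = 106.9072

106.9072 units


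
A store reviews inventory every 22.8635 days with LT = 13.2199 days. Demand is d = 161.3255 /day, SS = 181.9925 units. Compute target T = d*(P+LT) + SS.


P + LT = 36.0834
d*(P+LT) = 161.3255 * 36.0834 = 5821.1725
T = 5821.1725 + 181.9925 = 6003.1650

6003.1650 units


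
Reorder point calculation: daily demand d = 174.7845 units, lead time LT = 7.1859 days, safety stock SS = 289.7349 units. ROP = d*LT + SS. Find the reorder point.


d*LT = 174.7845 * 7.1859 = 1255.9839
ROP = 1255.9839 + 289.7349 = 1545.7188

1545.7188 units


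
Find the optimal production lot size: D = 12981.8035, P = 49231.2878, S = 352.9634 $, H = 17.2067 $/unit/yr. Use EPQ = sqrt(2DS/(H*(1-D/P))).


1 - D/P = 1 - 0.2637 = 0.7363
H*(1-D/P) = 12.6695
2DS = 9164203.0030
EPQ = sqrt(723330.0003) = 850.4881

850.4881 units


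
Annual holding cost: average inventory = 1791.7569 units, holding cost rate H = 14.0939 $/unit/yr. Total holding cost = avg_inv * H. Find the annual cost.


Cost = 1791.7569 * 14.0939 = 25252.8426

25252.8426 $/yr


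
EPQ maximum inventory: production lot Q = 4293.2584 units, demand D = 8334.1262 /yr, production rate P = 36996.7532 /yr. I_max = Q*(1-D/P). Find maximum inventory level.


D/P = 0.2253
1 - D/P = 0.7747
I_max = 4293.2584 * 0.7747 = 3326.1314

3326.1314 units


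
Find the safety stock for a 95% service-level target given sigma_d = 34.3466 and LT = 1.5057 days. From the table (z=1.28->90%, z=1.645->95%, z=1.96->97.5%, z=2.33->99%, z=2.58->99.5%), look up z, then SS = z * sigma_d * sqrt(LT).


From the table, SL = 95% corresponds to z = 1.645
sqrt(LT) = sqrt(1.5057) = 1.2271
SS = 1.645 * 34.3466 * 1.2271 = 69.3296

69.3296 units


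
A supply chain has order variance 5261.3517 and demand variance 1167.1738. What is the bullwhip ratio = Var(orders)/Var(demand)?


BW = 5261.3517 / 1167.1738 = 4.5078

4.5078


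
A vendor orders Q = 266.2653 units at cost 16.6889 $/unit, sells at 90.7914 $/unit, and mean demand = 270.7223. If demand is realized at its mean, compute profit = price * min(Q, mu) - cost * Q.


Sales at mu = min(266.2653, 270.7223) = 266.2653
Revenue = 90.7914 * 266.2653 = 24174.5994
Total cost = 16.6889 * 266.2653 = 4443.6750
Profit = 24174.5994 - 4443.6750 = 19730.9244

19730.9244 $


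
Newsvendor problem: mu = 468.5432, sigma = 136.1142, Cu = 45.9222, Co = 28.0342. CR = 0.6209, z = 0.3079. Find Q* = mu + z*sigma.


CR = Cu/(Cu+Co) = 45.9222/(45.9222+28.0342) = 0.6209
z = 0.3079
Q* = 468.5432 + 0.3079 * 136.1142 = 510.4528

510.4528 units


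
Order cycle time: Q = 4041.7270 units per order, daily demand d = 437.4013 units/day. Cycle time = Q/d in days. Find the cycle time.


Cycle = 4041.7270 / 437.4013 = 9.2403

9.2403 days


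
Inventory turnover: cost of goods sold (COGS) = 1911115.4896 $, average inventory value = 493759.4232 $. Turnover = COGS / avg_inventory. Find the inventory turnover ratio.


Turnover = 1911115.4896 / 493759.4232 = 3.8705

3.8705


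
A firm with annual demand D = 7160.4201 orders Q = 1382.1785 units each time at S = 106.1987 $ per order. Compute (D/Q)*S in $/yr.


Number of orders = D/Q = 5.1805
Cost = 5.1805 * 106.1987 = 550.1658

550.1658 $/yr


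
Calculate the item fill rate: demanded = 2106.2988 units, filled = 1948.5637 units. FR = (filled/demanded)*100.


FR = 1948.5637 / 2106.2988 * 100 = 92.5113

92.5113%


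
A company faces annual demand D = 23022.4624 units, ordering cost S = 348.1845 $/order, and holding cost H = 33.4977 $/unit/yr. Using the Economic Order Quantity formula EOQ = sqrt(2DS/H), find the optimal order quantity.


2*D*S = 2 * 23022.4624 * 348.1845 = 16032129.1190
2*D*S/H = 478603.8778
EOQ = sqrt(478603.8778) = 691.8120

691.8120 units


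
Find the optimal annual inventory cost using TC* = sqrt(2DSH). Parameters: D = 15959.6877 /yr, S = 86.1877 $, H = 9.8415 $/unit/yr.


2*D*S*H = 27074532.8898
TC* = sqrt(27074532.8898) = 5203.3194

5203.3194 $/yr


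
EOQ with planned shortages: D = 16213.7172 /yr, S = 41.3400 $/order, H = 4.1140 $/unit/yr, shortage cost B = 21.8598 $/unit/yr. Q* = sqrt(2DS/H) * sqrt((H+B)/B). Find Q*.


sqrt(2DS/H) = 570.8334
sqrt((H+B)/B) = 1.0900
Q* = 570.8334 * 1.0900 = 622.2344

622.2344 units


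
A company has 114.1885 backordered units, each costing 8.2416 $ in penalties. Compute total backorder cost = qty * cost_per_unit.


Total = 114.1885 * 8.2416 = 941.0959

941.0959 $


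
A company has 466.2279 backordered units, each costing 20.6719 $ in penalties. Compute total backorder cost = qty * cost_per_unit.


Total = 466.2279 * 20.6719 = 9637.8165

9637.8165 $


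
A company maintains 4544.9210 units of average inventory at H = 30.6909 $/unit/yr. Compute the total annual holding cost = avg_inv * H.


Cost = 4544.9210 * 30.6909 = 139487.7159

139487.7159 $/yr


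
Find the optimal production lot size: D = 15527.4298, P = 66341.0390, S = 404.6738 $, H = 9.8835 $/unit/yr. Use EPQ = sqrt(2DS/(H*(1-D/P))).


1 - D/P = 1 - 0.2341 = 0.7659
H*(1-D/P) = 7.5702
2DS = 12567088.0428
EPQ = sqrt(1660068.9128) = 1288.4366

1288.4366 units


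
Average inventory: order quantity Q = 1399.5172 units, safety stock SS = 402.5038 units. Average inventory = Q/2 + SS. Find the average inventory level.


Q/2 = 699.7586
Avg = 699.7586 + 402.5038 = 1102.2624

1102.2624 units


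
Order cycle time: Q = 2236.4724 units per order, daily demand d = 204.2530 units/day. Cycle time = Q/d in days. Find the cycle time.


Cycle = 2236.4724 / 204.2530 = 10.9495

10.9495 days


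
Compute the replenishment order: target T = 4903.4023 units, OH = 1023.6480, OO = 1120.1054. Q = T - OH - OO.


Inventory position = OH + OO = 1023.6480 + 1120.1054 = 2143.7534
Q = 4903.4023 - 2143.7534 = 2759.6489

2759.6489 units


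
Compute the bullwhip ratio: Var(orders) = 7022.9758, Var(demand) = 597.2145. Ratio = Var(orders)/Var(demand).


BW = 7022.9758 / 597.2145 = 11.7596

11.7596


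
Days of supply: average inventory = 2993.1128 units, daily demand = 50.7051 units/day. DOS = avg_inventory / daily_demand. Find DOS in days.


DOS = 2993.1128 / 50.7051 = 59.0298

59.0298 days


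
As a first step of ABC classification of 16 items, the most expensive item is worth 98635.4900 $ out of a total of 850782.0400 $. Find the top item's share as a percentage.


Top item = 98635.4900
Total = 850782.0400
Percentage = 98635.4900 / 850782.0400 * 100 = 11.5935

11.5935%


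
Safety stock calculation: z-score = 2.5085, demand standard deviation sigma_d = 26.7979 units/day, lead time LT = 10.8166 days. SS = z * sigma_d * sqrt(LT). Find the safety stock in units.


sqrt(LT) = sqrt(10.8166) = 3.2889
SS = 2.5085 * 26.7979 * 3.2889 = 221.0855

221.0855 units


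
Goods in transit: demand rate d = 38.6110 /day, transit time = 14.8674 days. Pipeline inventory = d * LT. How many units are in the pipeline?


Pipeline = 38.6110 * 14.8674 = 574.0452

574.0452 units


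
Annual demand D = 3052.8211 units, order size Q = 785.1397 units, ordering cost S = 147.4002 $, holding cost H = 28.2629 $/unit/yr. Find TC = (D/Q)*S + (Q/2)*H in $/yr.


Ordering cost = D*S/Q = 573.1291
Holding cost = Q*H/2 = 11095.1624
TC = 573.1291 + 11095.1624 = 11668.2916

11668.2916 $/yr


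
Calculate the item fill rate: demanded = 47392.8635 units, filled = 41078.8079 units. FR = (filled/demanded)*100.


FR = 41078.8079 / 47392.8635 * 100 = 86.6772

86.6772%


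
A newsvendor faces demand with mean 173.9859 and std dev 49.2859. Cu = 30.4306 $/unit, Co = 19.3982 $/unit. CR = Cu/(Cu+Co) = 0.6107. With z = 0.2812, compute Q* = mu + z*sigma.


CR = Cu/(Cu+Co) = 30.4306/(30.4306+19.3982) = 0.6107
z = 0.2812
Q* = 173.9859 + 0.2812 * 49.2859 = 187.8451

187.8451 units


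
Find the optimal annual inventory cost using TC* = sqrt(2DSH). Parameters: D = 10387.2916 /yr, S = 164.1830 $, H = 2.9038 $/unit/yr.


2*D*S*H = 9904378.0081
TC* = sqrt(9904378.0081) = 3147.1222

3147.1222 $/yr


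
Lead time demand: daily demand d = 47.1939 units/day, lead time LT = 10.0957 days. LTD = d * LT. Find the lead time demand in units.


LTD = 47.1939 * 10.0957 = 476.4555

476.4555 units


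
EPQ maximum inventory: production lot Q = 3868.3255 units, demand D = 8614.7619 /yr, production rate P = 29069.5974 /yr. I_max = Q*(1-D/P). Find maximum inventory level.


D/P = 0.2963
1 - D/P = 0.7037
I_max = 3868.3255 * 0.7037 = 2721.9490

2721.9490 units


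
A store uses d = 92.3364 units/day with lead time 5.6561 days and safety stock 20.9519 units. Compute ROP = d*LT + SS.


d*LT = 92.3364 * 5.6561 = 522.2639
ROP = 522.2639 + 20.9519 = 543.2158

543.2158 units


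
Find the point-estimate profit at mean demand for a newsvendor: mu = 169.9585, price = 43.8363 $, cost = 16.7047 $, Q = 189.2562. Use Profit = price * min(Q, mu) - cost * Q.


Sales at mu = min(189.2562, 169.9585) = 169.9585
Revenue = 43.8363 * 169.9585 = 7450.3518
Total cost = 16.7047 * 189.2562 = 3161.4680
Profit = 7450.3518 - 3161.4680 = 4288.8837

4288.8837 $


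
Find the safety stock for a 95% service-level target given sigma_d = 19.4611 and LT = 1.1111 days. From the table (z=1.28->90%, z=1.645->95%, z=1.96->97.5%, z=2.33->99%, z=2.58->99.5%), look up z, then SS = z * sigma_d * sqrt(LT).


From the table, SL = 95% corresponds to z = 1.645
sqrt(LT) = sqrt(1.1111) = 1.0541
SS = 1.645 * 19.4611 * 1.0541 = 33.7450

33.7450 units


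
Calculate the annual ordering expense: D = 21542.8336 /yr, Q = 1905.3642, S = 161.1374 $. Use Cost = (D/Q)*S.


Number of orders = D/Q = 11.3064
Cost = 11.3064 * 161.1374 = 1821.8859

1821.8859 $/yr


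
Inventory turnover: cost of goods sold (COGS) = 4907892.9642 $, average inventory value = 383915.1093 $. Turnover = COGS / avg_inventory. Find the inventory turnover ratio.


Turnover = 4907892.9642 / 383915.1093 = 12.7838

12.7838


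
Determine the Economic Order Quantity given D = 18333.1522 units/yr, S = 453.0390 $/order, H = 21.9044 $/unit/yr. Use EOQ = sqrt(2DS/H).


2*D*S = 2 * 18333.1522 * 453.0390 = 16611265.8791
2*D*S/H = 758352.9281
EOQ = sqrt(758352.9281) = 870.8346

870.8346 units


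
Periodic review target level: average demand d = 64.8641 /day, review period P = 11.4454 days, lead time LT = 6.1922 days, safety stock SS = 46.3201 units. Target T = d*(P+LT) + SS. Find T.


P + LT = 17.6376
d*(P+LT) = 64.8641 * 17.6376 = 1144.0471
T = 1144.0471 + 46.3201 = 1190.3672

1190.3672 units


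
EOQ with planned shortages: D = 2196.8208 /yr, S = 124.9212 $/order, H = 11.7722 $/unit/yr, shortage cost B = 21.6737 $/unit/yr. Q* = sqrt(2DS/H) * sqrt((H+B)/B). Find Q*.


sqrt(2DS/H) = 215.9243
sqrt((H+B)/B) = 1.2422
Q* = 215.9243 * 1.2422 = 268.2295

268.2295 units


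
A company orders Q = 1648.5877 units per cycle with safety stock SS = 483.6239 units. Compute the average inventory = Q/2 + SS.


Q/2 = 824.2939
Avg = 824.2939 + 483.6239 = 1307.9178

1307.9178 units


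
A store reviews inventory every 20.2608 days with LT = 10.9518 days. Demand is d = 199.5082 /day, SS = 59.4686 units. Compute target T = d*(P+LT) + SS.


P + LT = 31.2126
d*(P+LT) = 199.5082 * 31.2126 = 6227.1696
T = 6227.1696 + 59.4686 = 6286.6382

6286.6382 units


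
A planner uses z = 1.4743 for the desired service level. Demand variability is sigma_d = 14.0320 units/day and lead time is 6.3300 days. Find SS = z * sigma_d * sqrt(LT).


sqrt(LT) = sqrt(6.3300) = 2.5159
SS = 1.4743 * 14.0320 * 2.5159 = 52.0484

52.0484 units


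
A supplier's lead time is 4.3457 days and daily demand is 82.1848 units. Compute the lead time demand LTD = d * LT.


LTD = 82.1848 * 4.3457 = 357.1505

357.1505 units


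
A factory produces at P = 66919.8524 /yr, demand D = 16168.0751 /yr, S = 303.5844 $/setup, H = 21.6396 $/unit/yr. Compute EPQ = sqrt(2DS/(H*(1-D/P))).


1 - D/P = 1 - 0.2416 = 0.7584
H*(1-D/P) = 16.4114
2DS = 9816750.7568
EPQ = sqrt(598166.7310) = 773.4124

773.4124 units


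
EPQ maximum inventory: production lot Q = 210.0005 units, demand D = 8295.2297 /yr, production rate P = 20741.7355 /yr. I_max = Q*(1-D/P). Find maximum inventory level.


D/P = 0.3999
1 - D/P = 0.6001
I_max = 210.0005 * 0.6001 = 126.0151

126.0151 units


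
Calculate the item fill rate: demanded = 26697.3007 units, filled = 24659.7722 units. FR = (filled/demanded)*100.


FR = 24659.7722 / 26697.3007 * 100 = 92.3680

92.3680%


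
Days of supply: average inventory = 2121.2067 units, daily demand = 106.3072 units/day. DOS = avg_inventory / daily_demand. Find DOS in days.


DOS = 2121.2067 / 106.3072 = 19.9536

19.9536 days


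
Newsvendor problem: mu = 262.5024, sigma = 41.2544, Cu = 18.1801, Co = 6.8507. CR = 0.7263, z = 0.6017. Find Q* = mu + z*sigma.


CR = Cu/(Cu+Co) = 18.1801/(18.1801+6.8507) = 0.7263
z = 0.6017
Q* = 262.5024 + 0.6017 * 41.2544 = 287.3252

287.3252 units


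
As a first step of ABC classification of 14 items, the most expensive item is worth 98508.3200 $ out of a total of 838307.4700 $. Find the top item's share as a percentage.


Top item = 98508.3200
Total = 838307.4700
Percentage = 98508.3200 / 838307.4700 * 100 = 11.7509

11.7509%


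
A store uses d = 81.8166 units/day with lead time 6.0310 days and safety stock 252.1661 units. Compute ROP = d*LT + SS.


d*LT = 81.8166 * 6.0310 = 493.4359
ROP = 493.4359 + 252.1661 = 745.6020

745.6020 units


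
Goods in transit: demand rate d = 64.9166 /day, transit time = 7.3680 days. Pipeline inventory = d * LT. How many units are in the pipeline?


Pipeline = 64.9166 * 7.3680 = 478.3055

478.3055 units


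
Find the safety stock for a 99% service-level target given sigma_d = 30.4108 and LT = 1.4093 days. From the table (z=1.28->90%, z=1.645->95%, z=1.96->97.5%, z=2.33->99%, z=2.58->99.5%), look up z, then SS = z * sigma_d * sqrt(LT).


From the table, SL = 99% corresponds to z = 2.33
sqrt(LT) = sqrt(1.4093) = 1.1871
SS = 2.33 * 30.4108 * 1.1871 = 84.1173

84.1173 units


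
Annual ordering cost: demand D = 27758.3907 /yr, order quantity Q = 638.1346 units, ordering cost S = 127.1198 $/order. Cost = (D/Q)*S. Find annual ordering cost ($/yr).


Number of orders = D/Q = 43.4993
Cost = 43.4993 * 127.1198 = 5529.6188

5529.6188 $/yr


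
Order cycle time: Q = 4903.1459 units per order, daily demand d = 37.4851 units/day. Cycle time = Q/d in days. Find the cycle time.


Cycle = 4903.1459 / 37.4851 = 130.8025

130.8025 days


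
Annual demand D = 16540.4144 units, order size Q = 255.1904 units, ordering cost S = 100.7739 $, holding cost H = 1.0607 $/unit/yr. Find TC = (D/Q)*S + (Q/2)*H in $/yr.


Ordering cost = D*S/Q = 6531.7585
Holding cost = Q*H/2 = 135.3402
TC = 6531.7585 + 135.3402 = 6667.0987

6667.0987 $/yr


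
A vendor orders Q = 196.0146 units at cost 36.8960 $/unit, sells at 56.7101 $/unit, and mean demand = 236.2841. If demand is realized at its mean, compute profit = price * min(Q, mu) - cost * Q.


Sales at mu = min(196.0146, 236.2841) = 196.0146
Revenue = 56.7101 * 196.0146 = 11116.0076
Total cost = 36.8960 * 196.0146 = 7232.1547
Profit = 11116.0076 - 7232.1547 = 3883.8529

3883.8529 $


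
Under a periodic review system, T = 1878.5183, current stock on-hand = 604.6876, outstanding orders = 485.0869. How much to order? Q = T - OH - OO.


Inventory position = OH + OO = 604.6876 + 485.0869 = 1089.7745
Q = 1878.5183 - 1089.7745 = 788.7438

788.7438 units


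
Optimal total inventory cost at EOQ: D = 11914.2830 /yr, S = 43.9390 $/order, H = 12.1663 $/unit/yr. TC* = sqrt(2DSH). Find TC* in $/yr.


2*D*S*H = 12738156.9967
TC* = sqrt(12738156.9967) = 3569.0555

3569.0555 $/yr
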